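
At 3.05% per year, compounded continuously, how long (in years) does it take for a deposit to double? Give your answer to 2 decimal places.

e^(0.0305t) = 2, so 0.0305t = ln 2 ≈ 0.69315.
t ≈ 0.69315/0.0305 ≈ 22.7261.

22.73 years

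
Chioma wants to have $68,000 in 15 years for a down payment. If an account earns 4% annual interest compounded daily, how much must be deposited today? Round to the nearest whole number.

Periodic rate = 4%/365 = 0.000109589; 5475 periods.
P = 68,000/(1 + 0.04/365)^5475 ≈ 68,000/1.8220589005 ≈ 37,320.4181.

$37,320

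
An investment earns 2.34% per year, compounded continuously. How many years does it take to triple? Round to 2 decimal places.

46.95 years

e^(0.0234t) = 3, so 0.0234t = ln 3 ≈ 1.0986.
t ≈ 1.0986/0.0234 ≈ 46.9492.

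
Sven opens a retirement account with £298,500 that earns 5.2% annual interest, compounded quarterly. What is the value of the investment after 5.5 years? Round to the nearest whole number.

Growth factor = (1 + 0.013)^22 ≈ 1.32864145246.
A ≈ 298,500 × 1.32864145246 ≈ 396,599.4736.

£396,599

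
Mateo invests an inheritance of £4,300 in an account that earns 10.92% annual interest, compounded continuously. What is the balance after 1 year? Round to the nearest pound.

A = P·e^(rt) = 4,300·e^(0.1092·1) = 4,300·e^0.1092.
e^0.1092 ≈ 1.115385405, so A ≈ 4,796.1572.

£4,796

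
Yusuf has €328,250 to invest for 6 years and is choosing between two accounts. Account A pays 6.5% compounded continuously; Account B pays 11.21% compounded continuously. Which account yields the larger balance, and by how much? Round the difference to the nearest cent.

Account B, by €158,329.47

Account A growth factor: e^(0.065·6) = e^0.39 ≈ 1.47698079388; balance ≈ 484,818.9456.
Account B growth factor: e^(0.1121·6) = e^0.6726 ≈ 1.95932494872; balance ≈ 643,148.4144.
Account B is larger by 158,329.4688.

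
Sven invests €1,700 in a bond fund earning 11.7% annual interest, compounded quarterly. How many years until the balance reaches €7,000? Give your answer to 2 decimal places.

12.27 years

(1 + 0.02925)^(4t) = 7,000/1,700 = 4.1176.
4t·ln(1 + 0.02925) = ln(4.1176); 4t = 1.4153/0.0288304 ≈ 49.0899.
t ≈ 12.2725 years.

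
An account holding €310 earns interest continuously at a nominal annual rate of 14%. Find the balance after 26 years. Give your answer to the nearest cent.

A = P·e^(rt) = 310·e^(0.14·26) = 310·e^3.64.
e^3.64 ≈ 38.091836725, so A ≈ 11,808.4694.

€11,808.47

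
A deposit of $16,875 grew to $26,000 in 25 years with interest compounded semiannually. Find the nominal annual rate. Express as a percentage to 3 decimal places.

(1 + r/2)^50 = 26,000/16,875 = 1.54074.
1 + r/2 = 1.54074^(1/50) ≈ 1.008683, so r/2 ≈ 0.00868274.
r ≈ 2·0.00868274 = 1.73655%.

1.737%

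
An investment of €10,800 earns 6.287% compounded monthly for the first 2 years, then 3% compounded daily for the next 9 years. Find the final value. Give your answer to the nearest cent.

€16,037.77

Phase 1: 10,800·(1 + 0.06287/12)^24 ≈ 12,243.0434.
Phase 2: 12,243.0434·(1 + 0.03/365)^3285 ≈ 16,037.7737.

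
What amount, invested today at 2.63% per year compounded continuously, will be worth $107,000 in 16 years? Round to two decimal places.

P = A·e^(−rt) = 107,000·e^(−0.4208).
e^(−0.4208) ≈ 0.656521392558, so P ≈ 70,247.7890.

$70,247.79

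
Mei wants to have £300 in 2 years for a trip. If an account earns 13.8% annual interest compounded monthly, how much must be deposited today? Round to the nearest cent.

£228.00

Periodic rate = 13.8%/12 = 0.0115; 24 periods.
P = 300/(1 + 0.0115)^24 ≈ 300/1.31577397 ≈ 228.0027.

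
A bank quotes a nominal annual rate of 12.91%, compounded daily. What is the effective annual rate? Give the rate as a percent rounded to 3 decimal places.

13.778%

EAR = (1 + 12.91%/365)^365 − 1 = (1 + 0.000353699)^365 − 1.
(1 + 0.000353699)^365 ≈ 1.137778, so EAR ≈ 13.77779%.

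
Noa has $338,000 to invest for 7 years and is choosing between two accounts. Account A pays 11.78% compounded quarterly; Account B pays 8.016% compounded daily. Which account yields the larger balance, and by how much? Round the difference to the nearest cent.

Account A, by $169,486.35

A: (1 + 0.02945)^28 ≈ 2.25396528308, so 338,000 × 2.25396528308 ≈ 761,840.2657.
B: (1 + 0.08016/365)^2555 ≈ 1.75252638147, so 338,000 × 1.75252638147 ≈ 592,353.9169.
Difference ≈ 169,486.3487 in favor of A.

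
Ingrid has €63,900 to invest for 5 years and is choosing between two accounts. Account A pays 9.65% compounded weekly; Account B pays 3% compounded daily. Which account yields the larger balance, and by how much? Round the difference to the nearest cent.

Account A, by €29,238.61

A: (1 + 0.0965/52)^260 ≈ 1.61939536613, so 63,900 × 1.61939536613 ≈ 103,479.3639.
B: (1 + 0.03/365)^1825 ≈ 1.1618270812, so 63,900 × 1.1618270812 ≈ 74,240.7505.
Difference ≈ 29,238.6134 in favor of A.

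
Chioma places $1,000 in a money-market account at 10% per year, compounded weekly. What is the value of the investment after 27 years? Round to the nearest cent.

Growth factor = (1 + 0.1/52)^1404 ≈ 14.84120108.
A ≈ 1,000 × 14.84120108 ≈ 14,841.2011.

$14,841.20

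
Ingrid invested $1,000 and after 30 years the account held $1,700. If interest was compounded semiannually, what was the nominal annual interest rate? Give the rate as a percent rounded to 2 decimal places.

The 60-period growth factor is 1,700/1,000 = 1.7.
r/2 = 1.7^(1/60) − 1 ≈ 0.00888303, so r ≈ 2·0.00888303 = 1.77661%.

1.78%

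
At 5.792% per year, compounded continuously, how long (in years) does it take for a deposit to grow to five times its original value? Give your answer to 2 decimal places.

e^(0.05792t) = 5, so 0.05792t = ln 5 ≈ 1.6094.
t ≈ 1.6094/0.05792 ≈ 27.7873.

27.79 years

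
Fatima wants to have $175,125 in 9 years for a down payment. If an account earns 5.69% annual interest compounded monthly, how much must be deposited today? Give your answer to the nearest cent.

Growth factor = (1 + 0.0569/12)^108 ≈ 1.6667734981.
P = 175,125/1.6667734981 ≈ 105,068.2652.

$105,068.27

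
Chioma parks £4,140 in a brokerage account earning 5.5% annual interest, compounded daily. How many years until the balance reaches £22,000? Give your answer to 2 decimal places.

We need (1 + 0.000150685)^(365t) = 5.314, so 365t = ln 5.314 / ln 1.000151 ≈ 11085.8630.
t ≈ 11085.8630/365 = 30.3722 years.

30.37 years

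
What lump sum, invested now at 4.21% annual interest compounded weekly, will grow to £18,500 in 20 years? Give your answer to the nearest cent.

Growth factor = (1 + 0.0421/52)^1040 ≈ 2.3202137981.
P = 18,500/2.3202137981 ≈ 7,973.4031.

£7,973.40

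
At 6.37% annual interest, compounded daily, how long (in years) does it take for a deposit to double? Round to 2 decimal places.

10.88 years

(1 + 0.000174521)^(365t) = 2.
365t = ln 2 / ln(1 + 0.000174521) ≈ 0.69315/0.000174505 ≈ 3972.0690.
t ≈ 10.8824.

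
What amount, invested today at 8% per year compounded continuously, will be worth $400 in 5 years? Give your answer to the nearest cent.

P = A·e^(−rt) = 400·e^(−0.4).
e^(−0.4) ≈ 0.670320046, so P ≈ 268.1280.

$268.13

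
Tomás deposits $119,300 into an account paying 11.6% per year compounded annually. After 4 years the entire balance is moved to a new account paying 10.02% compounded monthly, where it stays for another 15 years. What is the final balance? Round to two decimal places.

$826,669.08

Phase 1: 119,300·(1 + 0.116)^4 ≈ 185,053.4653.
Phase 2: 185,053.4653·(1 + 0.00835)^180 ≈ 826,669.0831.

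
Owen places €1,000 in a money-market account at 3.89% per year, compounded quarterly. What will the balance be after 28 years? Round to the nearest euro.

€2,956

Periodic rate = 3.89%/4 = 0.009725; periods = 4·28 = 112.
A = 1,000·(1 + 0.009725)^112 ≈ 1,000·2.95629813 ≈ 2,956.2981.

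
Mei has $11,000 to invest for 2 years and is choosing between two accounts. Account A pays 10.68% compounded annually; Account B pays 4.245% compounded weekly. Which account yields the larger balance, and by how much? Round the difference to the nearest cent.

Account A, by $1,500.79

Account A growth factor: (1 + 0.1068)^2 ≈ 1.22500624; balance ≈ 13,475.0686.
Account B growth factor: (1 + 0.04245/52)^104 ≈ 1.0885704971; balance ≈ 11,974.2755.
Account A is larger by 1,500.7932.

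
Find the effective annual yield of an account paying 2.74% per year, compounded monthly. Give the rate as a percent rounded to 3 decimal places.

One year is 12 periods at 0.00228333 each: (1 + 0.00228333)^12 ≈ 1.027747.
EAR = 1.027747 − 1 ≈ 2.77467%.

2.775%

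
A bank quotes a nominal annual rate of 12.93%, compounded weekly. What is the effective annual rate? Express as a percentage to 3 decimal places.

EAR = (1 + 12.93%/52)^52 − 1 = (1 + 0.00248654)^52 − 1.
(1 + 0.00248654)^52 ≈ 1.137849, so EAR ≈ 13.78489%.

13.785%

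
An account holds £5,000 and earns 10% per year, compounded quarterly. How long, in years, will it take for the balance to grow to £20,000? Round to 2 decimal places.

(1 + 0.025)^(4t) = 20,000/5,000 = 4.
4t·ln(1 + 0.025) = ln(4); 4t = 1.3863/0.0246926 ≈ 56.1421.
t ≈ 14.0355 years.

14.04 years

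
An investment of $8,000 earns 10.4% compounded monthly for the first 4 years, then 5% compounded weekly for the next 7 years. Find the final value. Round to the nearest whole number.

$17,175

After 4 years at 10.4%: 8,000 × 1.513171352 ≈ 12,105.3708.
Then 7 years at 5%: 12,105.3708 × 1.4188289362 ≈ 17,175.4504.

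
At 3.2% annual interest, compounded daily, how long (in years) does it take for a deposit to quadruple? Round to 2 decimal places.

(1 + 0.0000876712)^(365t) = 4.
365t = ln 4 / ln(1 + 0.0000876712) ≈ 1.3863/8.76674e-05 ≈ 15813.1132.
t ≈ 43.3236.

43.32 years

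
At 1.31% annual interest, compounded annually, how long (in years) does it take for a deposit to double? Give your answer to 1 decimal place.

53.3 years

(1 + 0.0131)^t = 2.
t = ln 2 / ln(1 + 0.0131) ≈ 0.69315/0.0130149 ≈ 53.2578.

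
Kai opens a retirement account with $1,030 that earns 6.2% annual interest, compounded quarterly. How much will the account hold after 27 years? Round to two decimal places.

$5,423.37

Growth factor = (1 + 0.0155)^108 ≈ 5.265410025.
A ≈ 1,030 × 5.265410025 ≈ 5,423.3723.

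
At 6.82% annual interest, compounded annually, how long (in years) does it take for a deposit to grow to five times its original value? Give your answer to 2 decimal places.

24.39 years

(1 + 0.0682)^t = 5.
t = ln 5 / ln(1 + 0.0682) ≈ 1.6094/0.065975 ≈ 24.3947.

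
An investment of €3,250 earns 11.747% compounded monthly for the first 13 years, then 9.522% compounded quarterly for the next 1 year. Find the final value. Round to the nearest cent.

€16,320.85

Phase 1: 3,250·(1 + 0.11747/12)^156 ≈ 14,855.0348.
Phase 2: 14,855.0348·(1 + 0.023805)^4 ≈ 16,320.8457.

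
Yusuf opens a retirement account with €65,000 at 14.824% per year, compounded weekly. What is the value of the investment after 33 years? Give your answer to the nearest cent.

Growth factor = (1 + 0.14824/52)^1716 ≈ 132.2852209477.
A ≈ 65,000 × 132.2852209477 ≈ 8,598,539.3616.

€8,598,539.36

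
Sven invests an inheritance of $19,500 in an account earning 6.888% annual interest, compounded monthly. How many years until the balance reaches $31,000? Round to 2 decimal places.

6.75 years

We need (1 + 0.00574)^(12t) = 1.5897, so 12t = ln 1.5897 / ln 1.00574 ≈ 80.9934.
t ≈ 80.9934/12 = 6.7494 years.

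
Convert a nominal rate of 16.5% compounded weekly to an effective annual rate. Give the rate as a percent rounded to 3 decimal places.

17.909%

EAR = (1 + 16.5%/52)^52 − 1 = (1 + 0.00317308)^52 − 1.
(1 + 0.00317308)^52 ≈ 1.179085, so EAR ≈ 17.90851%.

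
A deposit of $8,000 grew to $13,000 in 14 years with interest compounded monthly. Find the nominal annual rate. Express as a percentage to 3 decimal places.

3.473%

(1 + r/12)^168 = 13,000/8,000 = 1.625.
1 + r/12 = 1.625^(1/168) ≈ 1.002894, so r/12 ≈ 0.00289411.
r ≈ 12·0.00289411 = 3.47293%.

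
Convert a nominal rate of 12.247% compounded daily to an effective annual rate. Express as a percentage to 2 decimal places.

13.03%

EAR = (1 + 12.247%/365)^365 − 1 = (1 + 0.000335534)^365 − 1.
(1 + 0.000335534)^365 ≈ 1.130262, so EAR ≈ 13.02620%.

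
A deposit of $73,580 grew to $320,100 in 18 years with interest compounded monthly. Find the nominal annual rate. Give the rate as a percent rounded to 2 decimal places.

8.20%

The 216-period growth factor is 320,100/73,580 = 4.35037.
r/12 = 4.35037^(1/216) − 1 ≈ 0.00682998, so r ≈ 12·0.00682998 = 8.19597%.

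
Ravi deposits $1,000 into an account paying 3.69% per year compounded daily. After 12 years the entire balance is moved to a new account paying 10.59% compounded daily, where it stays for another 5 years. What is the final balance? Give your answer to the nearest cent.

$2,643.76

After 12 years at 3.69%: 1,000 × 1.557026043 ≈ 1,557.0260.
Then 5 years at 10.59%: 1,557.0260 × 1.697952649 ≈ 2,643.7565.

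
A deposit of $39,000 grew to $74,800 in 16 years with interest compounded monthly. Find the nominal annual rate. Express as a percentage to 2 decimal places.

The 192-period growth factor is 74,800/39,000 = 1.91795.
r/12 = 1.91795^(1/192) − 1 ≈ 0.00339772, so r ≈ 12·0.00339772 = 4.07726%.

4.08%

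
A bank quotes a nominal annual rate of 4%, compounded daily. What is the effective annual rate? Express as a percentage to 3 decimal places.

One year is 365 periods at 0.000109589 each: (1 + 0.000109589)^365 ≈ 1.040808.
EAR = 1.040808 − 1 ≈ 4.08085%.

4.081%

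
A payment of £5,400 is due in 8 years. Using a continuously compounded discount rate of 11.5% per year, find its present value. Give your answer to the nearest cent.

P = A·e^(−rt) = 5,400·e^(−0.92).
e^(−0.92) ≈ 0.3985190411, so P ≈ 2,152.0028.

£2,152.00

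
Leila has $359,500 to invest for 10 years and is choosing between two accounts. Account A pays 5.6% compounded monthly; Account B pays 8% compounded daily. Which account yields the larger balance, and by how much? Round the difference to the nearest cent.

Account B, by $171,464.36

A: (1 + 0.056/12)^120 ≈ 1.74839353152, so 359,500 × 1.74839353152 ≈ 628,547.4746.
B: (1 + 0.08/365)^3650 ≈ 2.22534584963, so 359,500 × 2.22534584963 ≈ 800,011.8329.
Difference ≈ 171,464.3584 in favor of B.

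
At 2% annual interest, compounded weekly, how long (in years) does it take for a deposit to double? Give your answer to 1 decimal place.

34.7 years

(1 + 0.000384615)^(52t) = 2.
52t = ln 2 / ln(1 + 0.000384615) ≈ 0.69315/0.000384541 ≈ 1802.5292.
t ≈ 34.6640.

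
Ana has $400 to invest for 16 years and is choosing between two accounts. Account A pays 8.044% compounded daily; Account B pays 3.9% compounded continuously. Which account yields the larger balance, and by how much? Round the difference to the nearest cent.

A: (1 + 0.08044/365)^5840 ≈ 3.621535835, so 400 × 3.621535835 ≈ 1,448.6143.
B: e^(0.039·16) = e^0.624 ≈ 1.86637865, so 400 × 1.86637865 ≈ 746.5515.
Difference ≈ 702.0629 in favor of A.

Account A, by $702.06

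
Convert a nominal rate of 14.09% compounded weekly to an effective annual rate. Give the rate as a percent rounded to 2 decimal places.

15.11%

EAR = (1 + 14.09%/52)^52 − 1 = (1 + 0.00270962)^52 − 1.
(1 + 0.00270962)^52 ≈ 1.15109, so EAR ≈ 15.10902%.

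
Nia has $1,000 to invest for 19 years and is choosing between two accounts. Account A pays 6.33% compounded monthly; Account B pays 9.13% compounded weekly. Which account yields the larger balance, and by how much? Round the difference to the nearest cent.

Account B, by $2,340.03

A: (1 + 0.005275)^228 ≈ 3.318586669, so 1,000 × 3.318586669 ≈ 3,318.5867.
B: (1 + 0.0913/52)^988 ≈ 5.658613592, so 1,000 × 5.658613592 ≈ 5,658.6136.
Difference ≈ 2,340.0269 in favor of B.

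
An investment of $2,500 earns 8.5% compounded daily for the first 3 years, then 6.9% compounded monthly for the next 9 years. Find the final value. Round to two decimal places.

$5,992.34

After 3 years at 8.5%: 2,500 × 1.290423311 ≈ 3,226.0583.
Then 9 years at 6.9%: 3,226.0583 × 1.857481317 ≈ 5,992.3430.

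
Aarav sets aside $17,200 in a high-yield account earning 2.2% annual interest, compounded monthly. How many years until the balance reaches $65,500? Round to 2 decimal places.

60.83 years

(1 + 0.00183333)^(12t) = 65,500/17,200 = 3.8081.
12t·ln(1 + 0.00183333) = ln(3.8081); 12t = 1.3371/0.00183165 ≈ 730.0179.
t ≈ 60.8348 years.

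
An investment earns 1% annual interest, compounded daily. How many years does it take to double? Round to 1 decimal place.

(1 + 0.0000273973)^(365t) = 2.
365t = ln 2 / ln(1 + 0.0000273973) ≈ 0.69315/2.73969e-05 ≈ 25300.2187.
t ≈ 69.3157.

69.3 years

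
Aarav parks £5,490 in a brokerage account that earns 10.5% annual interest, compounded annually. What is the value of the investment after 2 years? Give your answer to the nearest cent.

£6,703.43

Annual rate = 10.5% = 0.105; years = 2.
A = 5,490·(1 + 0.105)^2 ≈ 5,490·1.221025 ≈ 6,703.4272.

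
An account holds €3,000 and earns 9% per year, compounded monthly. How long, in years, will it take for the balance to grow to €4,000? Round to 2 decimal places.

We need (1 + 0.0075)^(12t) = 1.3333, so 12t = ln 1.3333 / ln 1.0075 ≈ 38.5013.
t ≈ 38.5013/12 = 3.2084 years.

3.21 years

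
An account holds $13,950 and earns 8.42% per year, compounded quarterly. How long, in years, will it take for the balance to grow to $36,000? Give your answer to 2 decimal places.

We need (1 + 0.02105)^(4t) = 2.5806, so 4t = ln 2.5806 / ln 1.02105 ≈ 45.5099.
t ≈ 45.5099/4 = 11.3775 years.

11.38 years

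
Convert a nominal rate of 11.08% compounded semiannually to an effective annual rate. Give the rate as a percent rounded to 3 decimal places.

11.387%

EAR = (1 + 11.08%/2)^2 − 1 = (1 + 0.0554)^2 − 1.
(1 + 0.0554)^2 ≈ 1.113869, so EAR ≈ 11.38692%.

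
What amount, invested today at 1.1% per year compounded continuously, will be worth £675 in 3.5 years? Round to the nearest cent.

£649.51

P = A·e^(−rt) = 675·e^(−0.0385).
e^(−0.0385) ≈ 0.962231705, so P ≈ 649.5064.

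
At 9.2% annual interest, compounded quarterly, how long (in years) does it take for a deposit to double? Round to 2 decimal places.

7.62 years

(1 + 0.023)^(4t) = 2.
4t = ln 2 / ln(1 + 0.023) ≈ 0.69315/0.0227395 ≈ 30.4821.
t ≈ 7.6205.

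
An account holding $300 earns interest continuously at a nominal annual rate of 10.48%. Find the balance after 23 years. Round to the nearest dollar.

A = P·e^(rt) = 300·e^(0.1048·23) = 300·e^2.4104.
e^2.4104 ≈ 11.13841562, so A ≈ 3,341.5247.

$3,342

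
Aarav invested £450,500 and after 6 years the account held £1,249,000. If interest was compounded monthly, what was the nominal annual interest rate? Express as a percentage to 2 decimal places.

17.12%

The 72-period growth factor is 1,249,000/450,500 = 2.77248.
r/12 = 2.77248^(1/72) − 1 ≈ 0.0142638, so r ≈ 12·0.0142638 = 17.11660%.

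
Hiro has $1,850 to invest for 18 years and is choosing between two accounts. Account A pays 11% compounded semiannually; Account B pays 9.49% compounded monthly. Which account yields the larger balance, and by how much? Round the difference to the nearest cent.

A: (1 + 0.055)^36 ≈ 6.8720853833, so 1,850 × 6.8720853833 ≈ 12,713.3580.
B: (1 + 0.0949/12)^216 ≈ 5.4820597322, so 1,850 × 5.4820597322 ≈ 10,141.8105.
Difference ≈ 2,571.5475 in favor of A.

Account A, by $2,571.55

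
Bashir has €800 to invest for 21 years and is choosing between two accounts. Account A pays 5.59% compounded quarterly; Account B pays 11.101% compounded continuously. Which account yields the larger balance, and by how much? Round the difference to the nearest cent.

Account B, by €5,665.59

A: (1 + 0.013975)^84 ≈ 3.208402028, so 800 × 3.208402028 ≈ 2,566.7216.
B: e^(0.11101·21) = e^2.33121 ≈ 10.29038537, so 800 × 10.29038537 ≈ 8,232.3083.
Difference ≈ 5,665.5867 in favor of B.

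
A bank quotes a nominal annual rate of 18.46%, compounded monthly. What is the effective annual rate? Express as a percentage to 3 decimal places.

20.105%

EAR = (1 + 18.46%/12)^12 − 1 = (1 + 0.0153833)^12 − 1.
(1 + 0.0153833)^12 ≈ 1.201048, so EAR ≈ 20.10480%.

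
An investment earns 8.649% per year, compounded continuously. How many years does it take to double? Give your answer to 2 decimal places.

8.01 years

e^(0.08649t) = 2, so 0.08649t = ln 2 ≈ 0.69315.
t ≈ 0.69315/0.08649 ≈ 8.0142.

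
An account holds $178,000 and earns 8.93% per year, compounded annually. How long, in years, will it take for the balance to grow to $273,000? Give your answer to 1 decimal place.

(1 + 0.0893)^t = 273,000/178,000 = 1.5337.
t·ln(1 + 0.0893) = ln(1.5337); t = 0.42769/0.0855353 ≈ 5.0001.

5.0 years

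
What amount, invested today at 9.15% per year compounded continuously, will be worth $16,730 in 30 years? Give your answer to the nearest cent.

$1,074.87

P = A·e^(−rt) = 16,730·e^(−2.745).
e^(−2.745) ≈ 0.064248300945, so P ≈ 1,074.8741.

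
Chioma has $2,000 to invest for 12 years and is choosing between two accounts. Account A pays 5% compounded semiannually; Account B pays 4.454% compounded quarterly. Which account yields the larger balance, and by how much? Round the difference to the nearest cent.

Account A growth factor: (1 + 0.025)^24 ≈ 1.80872595; balance ≈ 3,617.4519.
Account B growth factor: (1 + 0.011135)^48 ≈ 1.701527181; balance ≈ 3,403.0544.
Account A is larger by 214.3975.

Account A, by $214.40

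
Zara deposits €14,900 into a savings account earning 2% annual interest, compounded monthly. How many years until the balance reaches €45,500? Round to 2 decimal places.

55.86 years

We need (1 + 0.00166667)^(12t) = 3.0537, so 12t = ln 3.0537 / ln 1.001667 ≈ 670.3687.
t ≈ 670.3687/12 = 55.8641 years.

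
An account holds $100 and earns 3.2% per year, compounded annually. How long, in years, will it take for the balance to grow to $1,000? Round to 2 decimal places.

73.10 years

We need (1 + 0.032)^t = 10, so t = ln 10 / ln 1.032 ≈ 73.1010.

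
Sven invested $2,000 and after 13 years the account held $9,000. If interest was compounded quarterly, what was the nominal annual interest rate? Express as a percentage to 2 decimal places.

11.74%

The 52-period growth factor is 9,000/2,000 = 4.5.
r/4 = 4.5^(1/52) − 1 ≈ 0.0293469, so r ≈ 4·0.0293469 = 11.73878%.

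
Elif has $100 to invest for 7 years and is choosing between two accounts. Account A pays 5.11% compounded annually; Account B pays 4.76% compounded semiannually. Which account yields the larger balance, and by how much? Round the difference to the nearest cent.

Account A, by $2.75

Account A growth factor: (1 + 0.0511)^7 ≈ 1.41745165; balance ≈ 141.7452.
Account B growth factor: (1 + 0.0238)^14 ≈ 1.38999025; balance ≈ 138.9990.
Account A is larger by 2.7461.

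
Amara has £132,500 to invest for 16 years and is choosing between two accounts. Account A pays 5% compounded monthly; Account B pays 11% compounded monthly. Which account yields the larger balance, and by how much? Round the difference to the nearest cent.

Account A growth factor: (1 + 0.05/12)^192 ≈ 2.22184503718; balance ≈ 294,394.4674.
Account B growth factor: (1 + 0.11/12)^192 ≈ 5.76602129946; balance ≈ 763,997.8222.
Account B is larger by 469,603.3548.

Account B, by £469,603.35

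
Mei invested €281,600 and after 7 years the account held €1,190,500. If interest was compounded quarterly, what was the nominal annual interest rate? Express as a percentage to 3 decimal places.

21.134%

(1 + r/4)^28 = 1,190,500/281,600 = 4.22763.
1 + r/4 = 4.22763^(1/28) ≈ 1.052836, so r/4 ≈ 0.0528357.
r ≈ 4·0.0528357 = 21.13428%.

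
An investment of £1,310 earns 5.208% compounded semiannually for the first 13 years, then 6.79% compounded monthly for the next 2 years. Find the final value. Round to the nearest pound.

£2,927

Phase 1: 1,310·(1 + 0.02604)^26 ≈ 2,555.8943.
Phase 2: 2,555.8943·(1 + 0.0679/12)^24 ≈ 2,926.5359.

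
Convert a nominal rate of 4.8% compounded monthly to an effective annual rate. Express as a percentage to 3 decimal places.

EAR = (1 + 4.8%/12)^12 − 1 = (1 + 0.004)^12 − 1.
(1 + 0.004)^12 ≈ 1.04907, so EAR ≈ 4.90702%.

4.907%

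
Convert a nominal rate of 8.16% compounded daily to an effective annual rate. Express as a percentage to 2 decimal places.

EAR = (1 + 8.16%/365)^365 − 1 = (1 + 0.000223562)^365 − 1.
(1 + 0.000223562)^365 ≈ 1.085012, so EAR ≈ 8.50118%.

8.50%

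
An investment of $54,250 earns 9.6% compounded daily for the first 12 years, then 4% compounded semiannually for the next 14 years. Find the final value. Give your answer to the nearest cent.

Phase 1: 54,250·(1 + 0.096/365)^4380 ≈ 171,648.9706.
Phase 2: 171,648.9706·(1 + 0.02)^28 ≈ 298,845.0129.

$298,845.01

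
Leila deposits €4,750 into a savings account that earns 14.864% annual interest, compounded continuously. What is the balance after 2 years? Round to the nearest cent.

A = P·e^(rt) = 4,750·e^(0.14864·2) = 4,750·e^0.29728.
e^0.29728 ≈ 1.34619218, so A ≈ 6,394.4129.

€6,394.41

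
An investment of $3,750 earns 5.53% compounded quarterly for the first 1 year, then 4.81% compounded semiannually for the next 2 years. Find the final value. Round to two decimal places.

After 1 years at 5.53%: 3,750 × 1.05645739 ≈ 3,961.7152.
Then 2 years at 4.81%: 3,961.7152 × 1.099726392 ≈ 4,356.8028.

$4,356.80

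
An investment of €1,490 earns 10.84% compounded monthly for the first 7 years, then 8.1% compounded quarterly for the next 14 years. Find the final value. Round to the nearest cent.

After 7 years at 10.84%: 1,490 × 2.12844838 ≈ 3,171.3881.
Then 14 years at 8.1%: 3,171.3881 × 3.073051178 ≈ 9,745.8379.

€9,745.84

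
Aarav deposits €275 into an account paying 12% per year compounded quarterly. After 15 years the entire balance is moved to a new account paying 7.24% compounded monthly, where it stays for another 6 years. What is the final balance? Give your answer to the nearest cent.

€2,498.37

Phase 1: 275·(1 + 0.03)^60 ≈ 1,620.1909.
Phase 2: 1,620.1909·(1 + 0.0724/12)^72 ≈ 2,498.3706.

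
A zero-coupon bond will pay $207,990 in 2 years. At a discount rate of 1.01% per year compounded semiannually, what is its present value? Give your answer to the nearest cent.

Growth factor = (1 + 0.00505)^4 ≈ 1.0203535308.
P = 207,990/1.0203535308 ≈ 203,841.1136.

$203,841.11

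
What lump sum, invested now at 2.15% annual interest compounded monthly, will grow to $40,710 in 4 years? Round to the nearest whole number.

Growth factor = (1 + 0.0215/12)^48 ≈ 1.0897224712.
P = 40,710/1.0897224712 ≈ 37,358.1357.

$37,358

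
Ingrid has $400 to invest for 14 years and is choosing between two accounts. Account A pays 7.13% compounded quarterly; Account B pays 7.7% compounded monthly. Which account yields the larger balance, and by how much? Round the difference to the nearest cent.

Account B, by $95.62

A: (1 + 0.017825)^56 ≈ 2.68964138, so 400 × 2.68964138 ≈ 1,075.8566.
B: (1 + 0.077/12)^168 ≈ 2.928692685, so 400 × 2.928692685 ≈ 1,171.4771.
Difference ≈ 95.6205 in favor of B.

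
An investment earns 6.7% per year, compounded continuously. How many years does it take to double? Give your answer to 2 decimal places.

e^(0.067t) = 2, so 0.067t = ln 2 ≈ 0.69315.
t ≈ 0.69315/0.067 ≈ 10.3455.

10.35 years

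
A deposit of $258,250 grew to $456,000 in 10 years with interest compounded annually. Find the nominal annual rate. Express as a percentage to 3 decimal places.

The 10-period growth factor is 456,000/258,250 = 1.76573.
r = 1.76573^(1/10) − 1 ≈ 0.0585039, i.e. 5.85039%.

5.850%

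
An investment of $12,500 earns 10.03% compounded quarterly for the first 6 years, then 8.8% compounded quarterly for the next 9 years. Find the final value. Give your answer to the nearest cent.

After 6 years at 10.03%: 12,500 × 1.811904923 ≈ 22,648.8115.
Then 9 years at 8.8%: 22,648.8115 × 2.1889318916 ≈ 49,576.7059.

$49,576.71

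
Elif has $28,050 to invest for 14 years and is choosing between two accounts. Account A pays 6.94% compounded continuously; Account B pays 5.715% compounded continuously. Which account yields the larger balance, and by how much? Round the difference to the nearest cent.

Account A, by $11,680.16

A: e^(0.0694·14) = e^0.9716 ≈ 2.6421685489, so 28,050 × 2.6421685489 ≈ 74,112.8278.
B: e^(0.05715·14) = e^0.8001 ≈ 2.2257634937, so 28,050 × 2.2257634937 ≈ 62,432.6660.
Difference ≈ 11,680.1618 in favor of A.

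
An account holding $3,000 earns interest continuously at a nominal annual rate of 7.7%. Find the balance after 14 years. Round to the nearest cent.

A = P·e^(rt) = 3,000·e^(0.077·14) = 3,000·e^1.078.
e^1.078 ≈ 2.938796077, so A ≈ 8,816.3882.

$8,816.39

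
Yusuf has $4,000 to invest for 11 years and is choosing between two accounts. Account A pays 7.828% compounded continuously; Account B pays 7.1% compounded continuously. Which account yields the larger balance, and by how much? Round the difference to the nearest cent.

A: e^(0.07828·11) = e^0.86108 ≈ 2.365714286, so 4,000 × 2.365714286 ≈ 9,462.8571.
B: e^(0.071·11) = e^0.781 ≈ 2.183654829, so 4,000 × 2.183654829 ≈ 8,734.6193.
Difference ≈ 728.2378 in favor of A.

Account A, by $728.24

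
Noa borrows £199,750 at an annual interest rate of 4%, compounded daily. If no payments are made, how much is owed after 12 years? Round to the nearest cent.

Growth factor = (1 + 0.04/365)^4380 ≈ 1.61603190089.
A ≈ 199,750 × 1.61603190089 ≈ 322,802.3722.

£322,802.37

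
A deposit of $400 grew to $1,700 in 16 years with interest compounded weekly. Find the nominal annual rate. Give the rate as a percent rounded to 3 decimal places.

The 832-period growth factor is 1,700/400 = 4.25.
r/52 = 4.25^(1/832) − 1 ≈ 0.0017406, so r ≈ 52·0.0017406 = 9.05111%.

9.051%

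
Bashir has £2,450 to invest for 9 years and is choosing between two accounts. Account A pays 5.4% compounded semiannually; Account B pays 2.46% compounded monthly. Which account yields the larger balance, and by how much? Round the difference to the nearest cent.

A: (1 + 0.027)^18 ≈ 1.615355017, so 2,450 × 1.615355017 ≈ 3,957.6198.
B: (1 + 0.00205)^108 ≈ 1.247539704, so 2,450 × 1.247539704 ≈ 3,056.4723.
Difference ≈ 901.1475 in favor of A.

Account A, by £901.15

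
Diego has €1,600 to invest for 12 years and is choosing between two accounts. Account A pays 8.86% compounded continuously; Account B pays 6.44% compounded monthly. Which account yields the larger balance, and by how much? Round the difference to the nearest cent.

Account A, by €1,174.83

Account A growth factor: e^(0.0886·12) = e^1.0632 ≈ 2.89562217; balance ≈ 4,632.9955.
Account B growth factor: (1 + 0.0644/12)^144 ≈ 2.161351476; balance ≈ 3,458.1624.
Account A is larger by 1,174.8331.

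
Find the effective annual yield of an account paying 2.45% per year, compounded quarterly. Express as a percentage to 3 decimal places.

One year is 4 periods at 0.006125 each: (1 + 0.006125)^4 ≈ 1.024726.
EAR = 1.024726 − 1 ≈ 2.47260%.

2.473%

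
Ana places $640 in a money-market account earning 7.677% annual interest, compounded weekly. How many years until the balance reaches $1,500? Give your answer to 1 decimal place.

We need (1 + 0.00147635)^(52t) = 2.3438, so 52t = ln 2.3438 / ln 1.001476 ≈ 577.3584.
t ≈ 577.3584/52 = 11.1030 years.

11.1 years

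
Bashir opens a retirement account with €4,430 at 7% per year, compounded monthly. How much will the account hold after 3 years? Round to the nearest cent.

€5,461.86

Growth factor = (1 + 0.07/12)^36 ≈ 1.232925587.
A ≈ 4,430 × 1.232925587 ≈ 5,461.8604.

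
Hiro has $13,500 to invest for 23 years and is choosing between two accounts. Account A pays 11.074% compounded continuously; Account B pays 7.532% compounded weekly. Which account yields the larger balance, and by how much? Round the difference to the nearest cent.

A: e^(0.11074·23) = e^2.54702 ≈ 12.768995423, so 13,500 × 12.768995423 ≈ 172,381.4382.
B: (1 + 0.07532/52)^1196 ≈ 5.6468992082, so 13,500 × 5.6468992082 ≈ 76,233.1393.
Difference ≈ 96,148.2989 in favor of A.

Account A, by $96,148.30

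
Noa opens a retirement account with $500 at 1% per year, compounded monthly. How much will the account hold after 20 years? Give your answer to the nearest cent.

$610.65

Periodic rate = 1%/12 = 0.000833333; periods = 12·20 = 240.
A = 500·(1 + 0.01/12)^240 ≈ 500·1.22130104 ≈ 610.6505.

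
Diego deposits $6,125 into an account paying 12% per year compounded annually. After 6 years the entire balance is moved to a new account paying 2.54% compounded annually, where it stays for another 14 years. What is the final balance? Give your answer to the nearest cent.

$17,175.94

Phase 1: 6,125·(1 + 0.12)^6 ≈ 12,089.6639.
Phase 2: 12,089.6639·(1 + 0.0254)^14 ≈ 17,175.9439.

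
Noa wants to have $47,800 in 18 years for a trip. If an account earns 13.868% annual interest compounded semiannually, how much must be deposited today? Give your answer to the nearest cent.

Periodic rate = 13.868%/2 = 0.06934; 36 periods.
P = 47,800/(1 + 0.06934)^36 ≈ 47,800/11.172985841 ≈ 4,278.1760.

$4,278.18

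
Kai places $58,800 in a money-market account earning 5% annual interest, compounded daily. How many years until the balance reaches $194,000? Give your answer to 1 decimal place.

23.9 years

We need (1 + 0.000136986)^(365t) = 3.2993, so 365t = ln 3.2993 / ln 1.000137 ≈ 8714.7259.
t ≈ 8714.7259/365 = 23.8760 years.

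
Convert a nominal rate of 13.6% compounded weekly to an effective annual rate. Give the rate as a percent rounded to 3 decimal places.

EAR = (1 + 13.6%/52)^52 − 1 = (1 + 0.00261538)^52 − 1.
(1 + 0.00261538)^52 ≈ 1.145479, so EAR ≈ 14.54785%.

14.548%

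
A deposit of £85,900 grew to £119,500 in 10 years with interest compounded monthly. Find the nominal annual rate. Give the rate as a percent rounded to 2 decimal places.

(1 + r/12)^120 = 119,500/85,900 = 1.39115.
1 + r/12 = 1.39115^(1/120) ≈ 1.002755, so r/12 ≈ 0.00275489.
r ≈ 12·0.00275489 = 3.30587%.

3.31%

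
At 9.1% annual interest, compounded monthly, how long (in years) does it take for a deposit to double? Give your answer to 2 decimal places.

7.65 years

(1 + 0.00758333)^(12t) = 2.
12t = ln 2 / ln(1 + 0.00758333) ≈ 0.69315/0.00755472 ≈ 91.7502.
t ≈ 7.6458.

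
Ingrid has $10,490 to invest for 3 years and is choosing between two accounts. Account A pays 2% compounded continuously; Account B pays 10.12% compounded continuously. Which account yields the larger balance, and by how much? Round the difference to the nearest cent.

Account A growth factor: e^(0.02·3) = e^0.06 ≈ 1.0618365465; balance ≈ 11,138.6654.
Account B growth factor: e^(0.1012·3) = e^0.3036 ≈ 1.3547270569; balance ≈ 14,211.0868.
Account B is larger by 3,072.4215.

Account B, by $3,072.42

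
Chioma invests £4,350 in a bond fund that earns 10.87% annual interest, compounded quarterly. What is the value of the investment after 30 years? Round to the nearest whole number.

£108,598

Growth factor = (1 + 0.027175)^120 ≈ 24.9650757486.
A ≈ 4,350 × 24.9650757486 ≈ 108,598.0795.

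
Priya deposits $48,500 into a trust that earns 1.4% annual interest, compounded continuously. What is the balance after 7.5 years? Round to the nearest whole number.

$53,869

A = P·e^(rt) = 48,500·e^(0.014·7.5) = 48,500·e^0.105.
e^0.105 ≈ 1.1107106104, so A ≈ 53,869.4646.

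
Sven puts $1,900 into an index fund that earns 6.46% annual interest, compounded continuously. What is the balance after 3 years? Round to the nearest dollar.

$2,306

A = P·e^(rt) = 1,900·e^(0.0646·3) = 1,900·e^0.1938.
e^0.1938 ≈ 1.213853488, so A ≈ 2,306.3216.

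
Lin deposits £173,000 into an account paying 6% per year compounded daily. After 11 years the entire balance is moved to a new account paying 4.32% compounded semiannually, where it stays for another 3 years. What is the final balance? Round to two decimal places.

Phase 1: 173,000·(1 + 0.06/365)^4015 ≈ 334,700.9190.
Phase 2: 334,700.9190·(1 + 0.0216)^6 ≈ 380,489.0916.

£380,489.09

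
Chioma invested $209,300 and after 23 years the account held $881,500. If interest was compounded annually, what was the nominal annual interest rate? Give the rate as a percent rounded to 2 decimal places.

6.45%

(1 + r)^23 = 881,500/209,300 = 4.21166.
1 + r = 4.21166^(1/23) ≈ 1.064511, so r ≈ 0.064511.
r ≈ 6.45110%.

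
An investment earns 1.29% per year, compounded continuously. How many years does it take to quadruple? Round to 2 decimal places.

107.46 years

e^(0.0129t) = 4, so 0.0129t = ln 4 ≈ 1.3863.
t ≈ 1.3863/0.0129 ≈ 107.4647.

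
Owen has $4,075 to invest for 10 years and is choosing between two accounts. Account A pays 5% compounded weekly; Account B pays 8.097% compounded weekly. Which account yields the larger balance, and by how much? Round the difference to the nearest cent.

Account A growth factor: (1 + 0.05/52)^520 ≈ 1.648325245; balance ≈ 6,716.9254.
Account B growth factor: (1 + 0.08097/52)^520 ≈ 2.245818978; balance ≈ 9,151.7123.
Account B is larger by 2,434.7870.

Account B, by $2,434.79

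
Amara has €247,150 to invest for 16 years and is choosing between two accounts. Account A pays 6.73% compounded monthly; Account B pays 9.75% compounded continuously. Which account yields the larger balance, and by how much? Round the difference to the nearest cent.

A: (1 + 0.0673/12)^192 ≈ 2.92645477417, so 247,150 × 2.92645477417 ≈ 723,273.2974.
B: e^(0.0975·16) = e^1.56 ≈ 4.758821245138, so 247,150 × 4.758821245138 ≈ 1,176,142.6707.
Difference ≈ 452,869.3733 in favor of B.

Account B, by €452,869.37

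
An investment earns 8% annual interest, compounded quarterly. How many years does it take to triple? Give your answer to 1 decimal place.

13.9 years

(1 + 0.02)^(4t) = 3.
4t = ln 3 / ln(1 + 0.02) ≈ 1.0986/0.0198026 ≈ 55.4781.
t ≈ 13.8695.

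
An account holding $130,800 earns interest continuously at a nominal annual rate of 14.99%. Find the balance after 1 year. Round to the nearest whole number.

A = P·e^(rt) = 130,800·e^(0.1499·1) = 130,800·e^0.1499.
e^0.1499 ≈ 1.16171806511, so A ≈ 151,952.7229.

$151,953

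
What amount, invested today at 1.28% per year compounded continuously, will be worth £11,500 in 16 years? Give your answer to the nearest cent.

£9,370.32

P = A·e^(−rt) = 11,500·e^(−0.2048).
e^(−0.2048) ≈ 0.81481026217, so P ≈ 9,370.3180.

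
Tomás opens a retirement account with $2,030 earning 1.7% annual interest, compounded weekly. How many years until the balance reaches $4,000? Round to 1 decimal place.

We need (1 + 0.000326923)^(52t) = 1.9704, so 52t = ln 1.9704 / ln 1.000327 ≈ 2075.0124.
t ≈ 2075.0124/52 = 39.9041 years.

39.9 years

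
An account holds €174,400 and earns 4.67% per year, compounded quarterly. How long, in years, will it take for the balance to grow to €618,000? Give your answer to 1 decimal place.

We need (1 + 0.011675)^(4t) = 3.5436, so 4t = ln 3.5436 / ln 1.011675 ≈ 108.9943.
t ≈ 108.9943/4 = 27.2486 years.

27.2 years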